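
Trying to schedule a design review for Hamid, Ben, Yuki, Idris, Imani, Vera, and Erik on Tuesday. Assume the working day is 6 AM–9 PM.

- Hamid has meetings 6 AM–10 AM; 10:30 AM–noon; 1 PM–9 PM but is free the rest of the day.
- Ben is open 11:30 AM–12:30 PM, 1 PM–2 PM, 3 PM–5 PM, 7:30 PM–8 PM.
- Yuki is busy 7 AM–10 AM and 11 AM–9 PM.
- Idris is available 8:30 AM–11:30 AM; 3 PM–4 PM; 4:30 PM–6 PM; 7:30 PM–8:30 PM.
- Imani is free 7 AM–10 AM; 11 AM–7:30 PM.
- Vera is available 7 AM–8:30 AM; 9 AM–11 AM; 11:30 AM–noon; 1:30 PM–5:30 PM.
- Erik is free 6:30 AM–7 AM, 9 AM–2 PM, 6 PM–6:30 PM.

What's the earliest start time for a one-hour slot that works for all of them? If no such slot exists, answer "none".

none

Hamid free: 10:00-10:30, 12:00-13:00 (invert busy blocks within the working day).
Ben free: 11:30-12:30, 13:00-14:00, 15:00-17:00, 19:30-20:00.
Yuki free: 06:00-07:00, 10:00-11:00 (invert busy blocks within the working day).
Idris free: 08:30-11:30, 15:00-16:00, 16:30-18:00, 19:30-20:30.
Imani free: 07:00-10:00, 11:00-19:30.
Vera free: 07:00-08:30, 09:00-11:00, 11:30-12:00, 13:30-17:30.
Erik free: 06:30-07:00, 09:00-14:00, 18:00-18:30.
Hamid ∩ Ben: 12:00-12:30.
Hamid ∩ Ben ∩ Yuki: ∅.
Hamid ∩ Ben ∩ Yuki ∩ Idris: ∅.
Hamid ∩ Ben ∩ Yuki ∩ Idris ∩ Imani: ∅.
Hamid ∩ Ben ∩ Yuki ∩ Idris ∩ Imani ∩ Vera: ∅.
Hamid ∩ Ben ∩ Yuki ∩ Idris ∩ Imani ∩ Vera ∩ Erik: ∅.
There is no time when everyone is free.
No common window is at least 60 minutes long.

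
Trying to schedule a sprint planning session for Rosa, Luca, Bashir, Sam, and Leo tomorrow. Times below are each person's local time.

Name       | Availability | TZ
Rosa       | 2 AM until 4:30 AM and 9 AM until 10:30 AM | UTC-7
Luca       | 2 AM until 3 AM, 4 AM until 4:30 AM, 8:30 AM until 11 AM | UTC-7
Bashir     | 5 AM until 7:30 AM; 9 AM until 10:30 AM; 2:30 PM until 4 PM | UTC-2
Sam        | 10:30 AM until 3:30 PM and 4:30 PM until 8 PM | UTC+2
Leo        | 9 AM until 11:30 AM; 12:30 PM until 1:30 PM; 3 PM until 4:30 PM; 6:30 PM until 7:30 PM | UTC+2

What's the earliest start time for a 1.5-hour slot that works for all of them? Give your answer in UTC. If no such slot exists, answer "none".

none

Rosa in UTC: 09:00-11:30, 16:00-17:30 (add 7h to convert from UTC-7).
Luca in UTC: 09:00-10:00, 11:00-11:30, 15:30-18:00 (add 7h to convert from UTC-7).
Bashir in UTC: 07:00-09:30, 11:00-12:30, 16:30-18:00 (add 2h to convert from UTC-2).
Sam in UTC: 08:30-13:30, 14:30-18:00 (subtract 2h to convert from UTC+2).
Leo in UTC: 07:00-09:30, 10:30-11:30, 13:00-14:30, 16:30-17:30 (subtract 2h to convert from UTC+2).
Rosa ∩ Luca: 09:00-10:00, 11:00-11:30, 16:00-17:30.
Rosa ∩ Luca ∩ Bashir: 09:00-09:30, 11:00-11:30, 16:30-17:30.
Rosa ∩ Luca ∩ Bashir ∩ Sam: 09:00-09:30, 11:00-11:30, 16:30-17:30.
Rosa ∩ Luca ∩ Bashir ∩ Sam ∩ Leo: 09:00-09:30, 11:00-11:30, 16:30-17:30.
Those are the intersection windows.
No common window is at least 90 minutes long.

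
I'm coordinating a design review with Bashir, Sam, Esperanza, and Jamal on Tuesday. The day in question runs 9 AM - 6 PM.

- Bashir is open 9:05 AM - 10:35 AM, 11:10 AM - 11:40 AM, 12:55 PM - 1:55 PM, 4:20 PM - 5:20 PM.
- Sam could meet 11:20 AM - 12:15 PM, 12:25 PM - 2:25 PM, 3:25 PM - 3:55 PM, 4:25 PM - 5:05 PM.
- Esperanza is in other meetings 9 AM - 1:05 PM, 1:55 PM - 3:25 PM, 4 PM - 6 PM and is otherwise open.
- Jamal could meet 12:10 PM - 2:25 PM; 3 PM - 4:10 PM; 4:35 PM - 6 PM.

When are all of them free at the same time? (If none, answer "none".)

13:05-13:55

Bashir free: 09:05-10:35, 11:10-11:40, 12:55-13:55, 16:20-17:20.
Sam free: 11:20-12:15, 12:25-14:25, 15:25-15:55, 16:25-17:05.
Esperanza free: 13:05-13:55, 15:25-16:00 (invert busy blocks within the working day).
Jamal free: 12:10-14:25, 15:00-16:10, 16:35-18:00.
Bashir ∩ Sam: 11:20-11:40, 12:55-13:55, 16:25-17:05.
Bashir ∩ Sam ∩ Esperanza: 13:05-13:55.
Bashir ∩ Sam ∩ Esperanza ∩ Jamal: 13:05-13:55.
So the common availability across everyone is 13:05-13:55.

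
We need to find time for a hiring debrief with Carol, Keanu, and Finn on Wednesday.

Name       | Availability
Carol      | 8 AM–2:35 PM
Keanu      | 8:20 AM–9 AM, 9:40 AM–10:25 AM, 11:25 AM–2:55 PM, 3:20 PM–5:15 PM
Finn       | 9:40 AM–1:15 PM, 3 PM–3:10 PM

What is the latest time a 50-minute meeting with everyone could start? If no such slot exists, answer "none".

Carol ∩ Keanu: 08:20-09:00, 09:40-10:25, 11:25-14:35.
Carol ∩ Keanu ∩ Finn: 09:40-10:25, 11:25-13:15.
So the common availability across everyone is 09:40-10:25, 11:25-13:15.
The last common window of at least 50 minutes is 11:25-13:15; a 50-minute meeting can start as late as 12:25 and still end by 13:15.

12:25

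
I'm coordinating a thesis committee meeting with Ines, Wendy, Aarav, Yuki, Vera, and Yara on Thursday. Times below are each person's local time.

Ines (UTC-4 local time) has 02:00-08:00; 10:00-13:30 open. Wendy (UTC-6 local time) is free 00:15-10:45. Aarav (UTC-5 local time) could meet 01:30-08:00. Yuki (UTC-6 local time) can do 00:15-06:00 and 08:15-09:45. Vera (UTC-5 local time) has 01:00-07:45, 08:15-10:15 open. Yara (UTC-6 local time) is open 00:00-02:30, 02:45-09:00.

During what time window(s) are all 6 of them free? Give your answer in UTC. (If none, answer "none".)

Ines in UTC: 06:00-12:00, 14:00-17:30 (add 4h to convert from UTC-4).
Wendy in UTC: 06:15-16:45 (add 6h to convert from UTC-6).
Aarav in UTC: 06:30-13:00 (add 5h to convert from UTC-5).
Yuki in UTC: 06:15-12:00, 14:15-15:45 (add 6h to convert from UTC-6).
Vera in UTC: 06:00-12:45, 13:15-15:15 (add 5h to convert from UTC-5).
Yara in UTC: 06:00-08:30, 08:45-15:00 (add 6h to convert from UTC-6).
Ines ∩ Wendy: 06:15-12:00, 14:00-16:45.
Ines ∩ Wendy ∩ Aarav: 06:30-12:00.
Ines ∩ Wendy ∩ Aarav ∩ Yuki: 06:30-12:00.
Ines ∩ Wendy ∩ Aarav ∩ Yuki ∩ Vera: 06:30-12:00.
Ines ∩ Wendy ∩ Aarav ∩ Yuki ∩ Vera ∩ Yara: 06:30-08:30, 08:45-12:00.
So the common availability across everyone is 06:30-08:30, 08:45-12:00.

06:30-08:30, 08:45-12:00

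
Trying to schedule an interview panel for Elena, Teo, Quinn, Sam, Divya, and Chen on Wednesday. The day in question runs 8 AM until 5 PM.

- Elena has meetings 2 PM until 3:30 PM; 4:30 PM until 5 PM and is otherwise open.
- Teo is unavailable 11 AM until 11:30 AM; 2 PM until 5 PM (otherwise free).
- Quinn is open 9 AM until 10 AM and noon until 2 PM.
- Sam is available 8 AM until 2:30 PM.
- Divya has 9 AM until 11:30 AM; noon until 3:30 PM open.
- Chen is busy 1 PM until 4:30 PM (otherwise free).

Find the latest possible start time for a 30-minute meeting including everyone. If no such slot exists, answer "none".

12:30

Elena free: 08:00-14:00, 15:30-16:30 (invert busy blocks within the working day).
Teo free: 08:00-11:00, 11:30-14:00 (invert busy blocks within the working day).
Quinn free: 09:00-10:00, 12:00-14:00.
Sam free: 08:00-14:30.
Divya free: 09:00-11:30, 12:00-15:30.
Chen free: 08:00-13:00, 16:30-17:00 (invert busy blocks within the working day).
Elena ∩ Teo: 08:00-11:00, 11:30-14:00.
Elena ∩ Teo ∩ Quinn: 09:00-10:00, 12:00-14:00.
Elena ∩ Teo ∩ Quinn ∩ Sam: 09:00-10:00, 12:00-14:00.
Elena ∩ Teo ∩ Quinn ∩ Sam ∩ Divya: 09:00-10:00, 12:00-14:00.
Elena ∩ Teo ∩ Quinn ∩ Sam ∩ Divya ∩ Chen: 09:00-10:00, 12:00-13:00.
So the common availability across everyone is 09:00-10:00, 12:00-13:00.
The last common window of at least 30 minutes is 12:00-13:00; a 30-minute meeting can start as late as 12:30 and still end by 13:00.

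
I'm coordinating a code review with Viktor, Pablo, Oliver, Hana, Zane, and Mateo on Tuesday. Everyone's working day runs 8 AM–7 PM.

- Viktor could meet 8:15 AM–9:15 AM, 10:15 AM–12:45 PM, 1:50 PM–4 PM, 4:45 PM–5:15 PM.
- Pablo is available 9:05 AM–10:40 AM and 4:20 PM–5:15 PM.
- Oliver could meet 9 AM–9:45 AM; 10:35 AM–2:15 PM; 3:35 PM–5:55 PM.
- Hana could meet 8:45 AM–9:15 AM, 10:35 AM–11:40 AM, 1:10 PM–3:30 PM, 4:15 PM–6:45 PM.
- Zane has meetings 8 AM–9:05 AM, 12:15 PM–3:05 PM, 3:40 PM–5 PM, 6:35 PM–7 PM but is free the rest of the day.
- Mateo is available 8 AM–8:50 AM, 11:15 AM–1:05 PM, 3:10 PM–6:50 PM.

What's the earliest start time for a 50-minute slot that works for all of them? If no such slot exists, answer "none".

Viktor free: 08:15-09:15, 10:15-12:45, 13:50-16:00, 16:45-17:15.
Pablo free: 09:05-10:40, 16:20-17:15.
Oliver free: 09:00-09:45, 10:35-14:15, 15:35-17:55.
Hana free: 08:45-09:15, 10:35-11:40, 13:10-15:30, 16:15-18:45.
Zane free: 09:05-12:15, 15:05-15:40, 17:00-18:35 (invert busy blocks within the working day).
Mateo free: 08:00-08:50, 11:15-13:05, 15:10-18:50.
Viktor ∩ Pablo: 09:05-09:15, 10:15-10:40, 16:45-17:15.
Viktor ∩ Pablo ∩ Oliver: 09:05-09:15, 10:35-10:40, 16:45-17:15.
Viktor ∩ Pablo ∩ Oliver ∩ Hana: 09:05-09:15, 10:35-10:40, 16:45-17:15.
Viktor ∩ Pablo ∩ Oliver ∩ Hana ∩ Zane: 09:05-09:15, 10:35-10:40, 17:00-17:15.
Viktor ∩ Pablo ∩ Oliver ∩ Hana ∩ Zane ∩ Mateo: 17:00-17:15.
No common window is at least 50 minutes long.

none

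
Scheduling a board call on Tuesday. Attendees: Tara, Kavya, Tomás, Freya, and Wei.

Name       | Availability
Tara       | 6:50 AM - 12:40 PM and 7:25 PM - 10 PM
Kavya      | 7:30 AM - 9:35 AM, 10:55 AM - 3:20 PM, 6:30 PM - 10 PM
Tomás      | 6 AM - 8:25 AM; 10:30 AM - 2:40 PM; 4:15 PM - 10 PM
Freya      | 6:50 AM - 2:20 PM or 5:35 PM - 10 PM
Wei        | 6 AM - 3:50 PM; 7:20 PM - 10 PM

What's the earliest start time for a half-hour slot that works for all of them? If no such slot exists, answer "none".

Tara ∩ Kavya: 07:30-09:35, 10:55-12:40, 19:25-22:00.
Tara ∩ Kavya ∩ Tomás: 07:30-08:25, 10:55-12:40, 19:25-22:00.
Tara ∩ Kavya ∩ Tomás ∩ Freya: 07:30-08:25, 10:55-12:40, 19:25-22:00.
Tara ∩ Kavya ∩ Tomás ∩ Freya ∩ Wei: 07:30-08:25, 10:55-12:40, 19:25-22:00.
The first common window of at least 30 minutes is 07:30-08:25, so the earliest start is 07:30.

07:30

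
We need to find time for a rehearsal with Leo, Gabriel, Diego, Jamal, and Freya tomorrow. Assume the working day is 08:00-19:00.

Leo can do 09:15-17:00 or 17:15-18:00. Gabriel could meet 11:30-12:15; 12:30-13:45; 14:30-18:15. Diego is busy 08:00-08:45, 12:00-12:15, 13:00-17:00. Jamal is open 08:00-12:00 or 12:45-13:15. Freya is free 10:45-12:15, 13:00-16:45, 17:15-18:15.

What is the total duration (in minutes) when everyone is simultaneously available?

Leo free: 09:15-17:00, 17:15-18:00.
Gabriel free: 11:30-12:15, 12:30-13:45, 14:30-18:15.
Diego free: 08:45-12:00, 12:15-13:00, 17:00-19:00 (invert busy blocks within the working day).
Jamal free: 08:00-12:00, 12:45-13:15.
Freya free: 10:45-12:15, 13:00-16:45, 17:15-18:15.
Leo ∩ Gabriel: 11:30-12:15, 12:30-13:45, 14:30-17:00, 17:15-18:00.
Leo ∩ Gabriel ∩ Diego: 11:30-12:00, 12:30-13:00, 17:15-18:00.
Leo ∩ Gabriel ∩ Diego ∩ Jamal: 11:30-12:00, 12:45-13:00.
Leo ∩ Gabriel ∩ Diego ∩ Jamal ∩ Freya: 11:30-12:00.
So the common availability across everyone is 11:30-12:00.
That's a single block of 30 minutes.

30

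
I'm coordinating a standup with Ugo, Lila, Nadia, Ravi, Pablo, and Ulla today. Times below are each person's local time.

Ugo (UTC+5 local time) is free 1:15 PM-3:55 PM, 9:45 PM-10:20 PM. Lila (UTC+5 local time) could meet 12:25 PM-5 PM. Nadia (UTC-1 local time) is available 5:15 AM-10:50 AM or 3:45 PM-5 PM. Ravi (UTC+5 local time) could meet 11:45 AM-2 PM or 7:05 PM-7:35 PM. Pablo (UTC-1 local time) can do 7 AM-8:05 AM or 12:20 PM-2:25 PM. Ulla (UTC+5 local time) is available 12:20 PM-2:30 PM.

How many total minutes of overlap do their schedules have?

45

Ugo in UTC: 08:15-10:55, 16:45-17:20 (subtract 5h to convert from UTC+5).
Lila in UTC: 07:25-12:00 (subtract 5h to convert from UTC+5).
Nadia in UTC: 06:15-11:50, 16:45-18:00 (add 1h to convert from UTC-1).
Ravi in UTC: 06:45-09:00, 14:05-14:35 (subtract 5h to convert from UTC+5).
Pablo in UTC: 08:00-09:05, 13:20-15:25 (add 1h to convert from UTC-1).
Ulla in UTC: 07:20-09:30 (subtract 5h to convert from UTC+5).
Ugo ∩ Lila: 08:15-10:55.
Ugo ∩ Lila ∩ Nadia: 08:15-10:55.
Ugo ∩ Lila ∩ Nadia ∩ Ravi: 08:15-09:00.
Ugo ∩ Lila ∩ Nadia ∩ Ravi ∩ Pablo: 08:15-09:00.
Ugo ∩ Lila ∩ Nadia ∩ Ravi ∩ Pablo ∩ Ulla: 08:15-09:00.
Those are the intersection windows.
That's a single block of 45 minutes.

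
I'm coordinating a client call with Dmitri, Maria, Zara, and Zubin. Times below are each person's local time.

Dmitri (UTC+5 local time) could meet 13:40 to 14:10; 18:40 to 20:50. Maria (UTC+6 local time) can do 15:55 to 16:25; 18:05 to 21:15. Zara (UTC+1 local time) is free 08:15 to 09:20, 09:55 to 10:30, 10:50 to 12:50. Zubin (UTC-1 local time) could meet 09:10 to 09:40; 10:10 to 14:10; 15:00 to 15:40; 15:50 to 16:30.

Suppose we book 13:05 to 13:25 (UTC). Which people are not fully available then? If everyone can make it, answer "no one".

Dmitri, Zara

Dmitri in UTC: 08:40-09:10, 13:40-15:50 (subtract 5h to convert from UTC+5).
Maria in UTC: 09:55-10:25, 12:05-15:15 (subtract 6h to convert from UTC+6).
Zara in UTC: 07:15-08:20, 08:55-09:30, 09:50-11:50 (subtract 1h to convert from UTC+1).
Zubin in UTC: 10:10-10:40, 11:10-15:10, 16:00-16:40, 16:50-17:30 (add 1h to convert from UTC-1).
Dmitri: not fully free for 13:05-13:25. Maria: free for 13:05-13:25. Zara: not fully free for 13:05-13:25. Zubin: free for 13:05-13:25.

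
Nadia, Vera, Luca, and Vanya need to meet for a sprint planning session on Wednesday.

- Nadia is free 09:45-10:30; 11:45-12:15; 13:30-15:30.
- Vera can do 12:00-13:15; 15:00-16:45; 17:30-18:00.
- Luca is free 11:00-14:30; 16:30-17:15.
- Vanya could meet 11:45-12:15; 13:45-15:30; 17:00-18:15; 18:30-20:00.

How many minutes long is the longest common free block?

Nadia ∩ Vera: 12:00-12:15, 15:00-15:30.
Nadia ∩ Vera ∩ Luca: 12:00-12:15.
Nadia ∩ Vera ∩ Luca ∩ Vanya: 12:00-12:15.
The longest is 12:00-12:15 at 15 minutes.

15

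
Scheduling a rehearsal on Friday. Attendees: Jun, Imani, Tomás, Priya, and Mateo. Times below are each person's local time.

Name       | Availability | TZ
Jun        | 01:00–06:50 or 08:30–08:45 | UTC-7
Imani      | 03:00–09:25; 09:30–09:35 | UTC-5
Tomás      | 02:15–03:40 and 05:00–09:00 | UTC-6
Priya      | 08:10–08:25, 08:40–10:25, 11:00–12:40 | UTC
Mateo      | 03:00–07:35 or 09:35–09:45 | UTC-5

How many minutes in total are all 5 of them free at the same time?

Jun in UTC: 08:00-13:50, 15:30-15:45 (add 7h to convert from UTC-7).
Imani in UTC: 08:00-14:25, 14:30-14:35 (add 5h to convert from UTC-5).
Tomás in UTC: 08:15-09:40, 11:00-15:00 (add 6h to convert from UTC-6).
Priya in UTC: 08:10-08:25, 08:40-10:25, 11:00-12:40.
Mateo in UTC: 08:00-12:35, 14:35-14:45 (add 5h to convert from UTC-5).
Jun ∩ Imani: 08:00-13:50.
Jun ∩ Imani ∩ Tomás: 08:15-09:40, 11:00-13:50.
Jun ∩ Imani ∩ Tomás ∩ Priya: 08:15-08:25, 08:40-09:40, 11:00-12:40.
Jun ∩ Imani ∩ Tomás ∩ Priya ∩ Mateo: 08:15-08:25, 08:40-09:40, 11:00-12:35.
Those are the intersection windows.
Summing the common windows: 10 + 60 + 95 = 165 minutes.

165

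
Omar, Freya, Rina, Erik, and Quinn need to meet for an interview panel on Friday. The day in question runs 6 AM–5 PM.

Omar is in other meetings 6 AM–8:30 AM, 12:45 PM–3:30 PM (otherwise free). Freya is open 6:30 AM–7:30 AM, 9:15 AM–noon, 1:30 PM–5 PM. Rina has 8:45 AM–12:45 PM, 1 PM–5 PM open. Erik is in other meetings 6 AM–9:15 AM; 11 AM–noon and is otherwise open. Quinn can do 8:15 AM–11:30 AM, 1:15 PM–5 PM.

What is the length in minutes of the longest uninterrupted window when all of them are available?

Omar free: 08:30-12:45, 15:30-17:00 (invert busy blocks within the working day).
Freya free: 06:30-07:30, 09:15-12:00, 13:30-17:00.
Rina free: 08:45-12:45, 13:00-17:00.
Erik free: 09:15-11:00, 12:00-17:00 (invert busy blocks within the working day).
Quinn free: 08:15-11:30, 13:15-17:00.
Omar ∩ Freya: 09:15-12:00, 15:30-17:00.
Omar ∩ Freya ∩ Rina: 09:15-12:00, 15:30-17:00.
Omar ∩ Freya ∩ Rina ∩ Erik: 09:15-11:00, 15:30-17:00.
Omar ∩ Freya ∩ Rina ∩ Erik ∩ Quinn: 09:15-11:00, 15:30-17:00.
The longest is 09:15-11:00 at 105 minutes.

105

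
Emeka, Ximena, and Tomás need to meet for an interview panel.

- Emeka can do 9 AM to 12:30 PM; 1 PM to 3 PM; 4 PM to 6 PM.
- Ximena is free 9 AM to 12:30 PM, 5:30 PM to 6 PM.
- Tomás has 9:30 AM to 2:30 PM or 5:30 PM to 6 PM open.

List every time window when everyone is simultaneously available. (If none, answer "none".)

Emeka ∩ Ximena: 09:00-12:30, 17:30-18:00.
Emeka ∩ Ximena ∩ Tomás: 09:30-12:30, 17:30-18:00.

09:30-12:30, 17:30-18:00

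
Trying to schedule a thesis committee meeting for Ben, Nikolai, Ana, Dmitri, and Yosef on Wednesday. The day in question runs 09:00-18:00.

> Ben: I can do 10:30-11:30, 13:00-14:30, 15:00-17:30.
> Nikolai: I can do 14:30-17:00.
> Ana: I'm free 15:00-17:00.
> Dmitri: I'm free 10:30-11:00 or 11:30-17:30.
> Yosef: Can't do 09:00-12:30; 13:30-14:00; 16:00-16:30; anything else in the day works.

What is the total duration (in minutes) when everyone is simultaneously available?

90

Ben free: 10:30-11:30, 13:00-14:30, 15:00-17:30.
Nikolai free: 14:30-17:00.
Ana free: 15:00-17:00.
Dmitri free: 10:30-11:00, 11:30-17:30.
Yosef free: 12:30-13:30, 14:00-16:00, 16:30-18:00 (invert busy blocks within the working day).
Ben ∩ Nikolai: 15:00-17:00.
Ben ∩ Nikolai ∩ Ana: 15:00-17:00.
Ben ∩ Nikolai ∩ Ana ∩ Dmitri: 15:00-17:00.
Ben ∩ Nikolai ∩ Ana ∩ Dmitri ∩ Yosef: 15:00-16:00, 16:30-17:00.
Summing the common windows: 60 + 30 = 90 minutes.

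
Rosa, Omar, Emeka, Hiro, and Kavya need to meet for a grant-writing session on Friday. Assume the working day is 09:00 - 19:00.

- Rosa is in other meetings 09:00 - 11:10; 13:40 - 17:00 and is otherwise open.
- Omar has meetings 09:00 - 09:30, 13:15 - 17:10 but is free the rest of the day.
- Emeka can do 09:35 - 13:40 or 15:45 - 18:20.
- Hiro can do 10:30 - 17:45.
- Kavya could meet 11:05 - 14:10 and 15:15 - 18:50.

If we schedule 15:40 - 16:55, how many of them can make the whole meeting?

2

Rosa free: 11:10-13:40, 17:00-19:00 (invert busy blocks within the working day).
Omar free: 09:30-13:15, 17:10-19:00 (invert busy blocks within the working day).
Emeka free: 09:35-13:40, 15:45-18:20.
Hiro free: 10:30-17:45.
Kavya free: 11:05-14:10, 15:15-18:50.
Hiro and Kavya can make the full 15:40-16:55 slot — that's 2.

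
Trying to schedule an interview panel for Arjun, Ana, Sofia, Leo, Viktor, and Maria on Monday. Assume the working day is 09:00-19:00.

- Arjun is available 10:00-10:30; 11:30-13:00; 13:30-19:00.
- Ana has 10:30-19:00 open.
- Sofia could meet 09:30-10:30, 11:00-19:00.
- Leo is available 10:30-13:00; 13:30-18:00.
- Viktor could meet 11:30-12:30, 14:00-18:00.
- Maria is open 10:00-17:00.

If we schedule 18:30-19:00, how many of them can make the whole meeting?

3

Arjun, Ana, and Sofia can make the full 18:30-19:00 slot — that's 3.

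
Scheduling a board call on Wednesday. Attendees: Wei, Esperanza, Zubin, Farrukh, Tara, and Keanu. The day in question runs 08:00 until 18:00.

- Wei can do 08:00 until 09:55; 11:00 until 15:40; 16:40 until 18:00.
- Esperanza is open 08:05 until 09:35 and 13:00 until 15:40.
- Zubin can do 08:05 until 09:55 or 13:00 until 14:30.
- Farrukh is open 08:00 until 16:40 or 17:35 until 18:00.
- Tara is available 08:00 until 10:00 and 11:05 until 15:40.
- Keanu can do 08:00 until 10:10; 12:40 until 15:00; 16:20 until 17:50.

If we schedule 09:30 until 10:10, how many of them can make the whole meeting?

Farrukh and Keanu can make the full 09:30-10:10 slot — that's 2.

2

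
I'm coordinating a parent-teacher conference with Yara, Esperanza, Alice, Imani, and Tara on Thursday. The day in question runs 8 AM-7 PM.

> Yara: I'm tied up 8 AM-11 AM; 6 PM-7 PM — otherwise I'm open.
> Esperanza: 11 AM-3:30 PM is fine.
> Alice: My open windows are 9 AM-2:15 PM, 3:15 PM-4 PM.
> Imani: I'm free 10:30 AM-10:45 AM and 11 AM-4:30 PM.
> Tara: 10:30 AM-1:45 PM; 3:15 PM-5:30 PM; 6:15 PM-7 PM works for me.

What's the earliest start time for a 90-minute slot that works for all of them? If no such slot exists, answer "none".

Yara free: 11:00-18:00 (invert busy blocks within the working day).
Esperanza free: 11:00-15:30.
Alice free: 09:00-14:15, 15:15-16:00.
Imani free: 10:30-10:45, 11:00-16:30.
Tara free: 10:30-13:45, 15:15-17:30, 18:15-19:00.
Yara ∩ Esperanza: 11:00-15:30.
Yara ∩ Esperanza ∩ Alice: 11:00-14:15, 15:15-15:30.
Yara ∩ Esperanza ∩ Alice ∩ Imani: 11:00-14:15, 15:15-15:30.
Yara ∩ Esperanza ∩ Alice ∩ Imani ∩ Tara: 11:00-13:45, 15:15-15:30.
So the common availability across everyone is 11:00-13:45, 15:15-15:30.
The first common window of at least 90 minutes is 11:00-13:45, so the earliest start is 11:00.

11:00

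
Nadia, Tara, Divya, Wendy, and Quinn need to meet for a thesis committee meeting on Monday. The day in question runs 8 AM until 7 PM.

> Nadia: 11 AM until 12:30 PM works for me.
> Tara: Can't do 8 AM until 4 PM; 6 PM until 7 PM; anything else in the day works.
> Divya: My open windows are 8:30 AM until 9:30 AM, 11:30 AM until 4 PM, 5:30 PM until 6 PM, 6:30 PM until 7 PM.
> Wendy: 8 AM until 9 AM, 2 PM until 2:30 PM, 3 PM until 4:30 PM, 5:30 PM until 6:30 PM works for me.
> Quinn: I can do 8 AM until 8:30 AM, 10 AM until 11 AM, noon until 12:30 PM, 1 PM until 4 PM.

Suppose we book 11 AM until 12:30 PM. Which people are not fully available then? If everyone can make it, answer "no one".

Nadia free: 11:00-12:30.
Tara free: 16:00-18:00 (invert busy blocks within the working day).
Divya free: 08:30-09:30, 11:30-16:00, 17:30-18:00, 18:30-19:00.
Wendy free: 08:00-09:00, 14:00-14:30, 15:00-16:30, 17:30-18:30.
Quinn free: 08:00-08:30, 10:00-11:00, 12:00-12:30, 13:00-16:00.
Nadia: free for 11:00-12:30. Tara: not fully free for 11:00-12:30. Divya: not fully free for 11:00-12:30. Wendy: not fully free for 11:00-12:30. Quinn: not fully free for 11:00-12:30.

Divya, Quinn, Tara, Wendy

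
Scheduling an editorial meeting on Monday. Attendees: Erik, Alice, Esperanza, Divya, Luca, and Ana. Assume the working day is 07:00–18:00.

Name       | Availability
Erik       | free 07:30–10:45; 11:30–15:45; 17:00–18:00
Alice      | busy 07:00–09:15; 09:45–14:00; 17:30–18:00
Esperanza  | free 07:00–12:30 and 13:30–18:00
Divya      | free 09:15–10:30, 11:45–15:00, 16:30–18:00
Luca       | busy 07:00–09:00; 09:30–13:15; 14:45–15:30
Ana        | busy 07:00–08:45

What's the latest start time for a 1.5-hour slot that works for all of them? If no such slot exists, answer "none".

none

Erik free: 07:30-10:45, 11:30-15:45, 17:00-18:00.
Alice free: 09:15-09:45, 14:00-17:30 (invert busy blocks within the working day).
Esperanza free: 07:00-12:30, 13:30-18:00.
Divya free: 09:15-10:30, 11:45-15:00, 16:30-18:00.
Luca free: 09:00-09:30, 13:15-14:45, 15:30-18:00 (invert busy blocks within the working day).
Ana free: 08:45-18:00 (invert busy blocks within the working day).
Erik ∩ Alice: 09:15-09:45, 14:00-15:45, 17:00-17:30.
Erik ∩ Alice ∩ Esperanza: 09:15-09:45, 14:00-15:45, 17:00-17:30.
Erik ∩ Alice ∩ Esperanza ∩ Divya: 09:15-09:45, 14:00-15:00, 17:00-17:30.
Erik ∩ Alice ∩ Esperanza ∩ Divya ∩ Luca: 09:15-09:30, 14:00-14:45, 17:00-17:30.
Erik ∩ Alice ∩ Esperanza ∩ Divya ∩ Luca ∩ Ana: 09:15-09:30, 14:00-14:45, 17:00-17:30.
Those are the intersection windows.
No common window is at least 90 minutes long.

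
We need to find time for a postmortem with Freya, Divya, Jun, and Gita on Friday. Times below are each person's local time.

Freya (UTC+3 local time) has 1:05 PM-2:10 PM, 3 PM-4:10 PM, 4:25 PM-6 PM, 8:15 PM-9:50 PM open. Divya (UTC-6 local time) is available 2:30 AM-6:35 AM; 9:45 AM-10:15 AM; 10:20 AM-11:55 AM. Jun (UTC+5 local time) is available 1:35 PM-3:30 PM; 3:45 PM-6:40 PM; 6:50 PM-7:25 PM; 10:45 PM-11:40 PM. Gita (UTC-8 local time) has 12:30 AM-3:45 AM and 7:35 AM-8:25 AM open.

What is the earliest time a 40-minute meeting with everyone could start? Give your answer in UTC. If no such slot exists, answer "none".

Freya in UTC: 10:05-11:10, 12:00-13:10, 13:25-15:00, 17:15-18:50 (subtract 3h to convert from UTC+3).
Divya in UTC: 08:30-12:35, 15:45-16:15, 16:20-17:55 (add 6h to convert from UTC-6).
Jun in UTC: 08:35-10:30, 10:45-13:40, 13:50-14:25, 17:45-18:40 (subtract 5h to convert from UTC+5).
Gita in UTC: 08:30-11:45, 15:35-16:25 (add 8h to convert from UTC-8).
Freya ∩ Divya: 10:05-11:10, 12:00-12:35, 17:15-17:55.
Freya ∩ Divya ∩ Jun: 10:05-10:30, 10:45-11:10, 12:00-12:35, 17:45-17:55.
Freya ∩ Divya ∩ Jun ∩ Gita: 10:05-10:30, 10:45-11:10.
Those are the intersection windows.
No common window is at least 40 minutes long.

none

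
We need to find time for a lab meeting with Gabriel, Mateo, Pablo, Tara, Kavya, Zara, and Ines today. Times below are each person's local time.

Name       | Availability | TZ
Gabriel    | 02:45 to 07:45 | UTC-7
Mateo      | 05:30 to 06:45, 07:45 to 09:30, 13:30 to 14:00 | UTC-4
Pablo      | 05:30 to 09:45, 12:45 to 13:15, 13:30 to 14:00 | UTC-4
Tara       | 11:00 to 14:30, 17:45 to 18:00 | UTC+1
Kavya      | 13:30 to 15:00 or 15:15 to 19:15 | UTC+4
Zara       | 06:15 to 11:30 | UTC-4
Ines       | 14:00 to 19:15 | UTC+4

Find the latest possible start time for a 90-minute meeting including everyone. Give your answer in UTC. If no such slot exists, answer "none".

12:00

Gabriel in UTC: 09:45-14:45 (add 7h to convert from UTC-7).
Mateo in UTC: 09:30-10:45, 11:45-13:30, 17:30-18:00 (add 4h to convert from UTC-4).
Pablo in UTC: 09:30-13:45, 16:45-17:15, 17:30-18:00 (add 4h to convert from UTC-4).
Tara in UTC: 10:00-13:30, 16:45-17:00 (subtract 1h to convert from UTC+1).
Kavya in UTC: 09:30-11:00, 11:15-15:15 (subtract 4h to convert from UTC+4).
Zara in UTC: 10:15-15:30 (add 4h to convert from UTC-4).
Ines in UTC: 10:00-15:15 (subtract 4h to convert from UTC+4).
Gabriel ∩ Mateo: 09:45-10:45, 11:45-13:30.
Gabriel ∩ Mateo ∩ Pablo: 09:45-10:45, 11:45-13:30.
Gabriel ∩ Mateo ∩ Pablo ∩ Tara: 10:00-10:45, 11:45-13:30.
Gabriel ∩ Mateo ∩ Pablo ∩ Tara ∩ Kavya: 10:00-10:45, 11:45-13:30.
Gabriel ∩ Mateo ∩ Pablo ∩ Tara ∩ Kavya ∩ Zara: 10:15-10:45, 11:45-13:30.
Gabriel ∩ Mateo ∩ Pablo ∩ Tara ∩ Kavya ∩ Zara ∩ Ines: 10:15-10:45, 11:45-13:30.
So the common availability across everyone is 10:15-10:45, 11:45-13:30.
The last common window of at least 90 minutes is 11:45-13:30; a 90-minute meeting can start as late as 12:00 and still end by 13:30.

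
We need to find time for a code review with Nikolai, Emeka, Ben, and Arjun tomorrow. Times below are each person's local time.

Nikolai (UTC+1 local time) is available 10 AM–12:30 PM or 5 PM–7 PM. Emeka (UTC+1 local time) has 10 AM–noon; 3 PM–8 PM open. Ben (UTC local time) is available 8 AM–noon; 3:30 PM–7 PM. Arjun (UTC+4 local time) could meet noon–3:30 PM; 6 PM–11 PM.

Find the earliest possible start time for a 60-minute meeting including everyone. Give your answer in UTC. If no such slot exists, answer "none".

Nikolai in UTC: 09:00-11:30, 16:00-18:00 (subtract 1h to convert from UTC+1).
Emeka in UTC: 09:00-11:00, 14:00-19:00 (subtract 1h to convert from UTC+1).
Ben in UTC: 08:00-12:00, 15:30-19:00.
Arjun in UTC: 08:00-11:30, 14:00-19:00 (subtract 4h to convert from UTC+4).
Nikolai ∩ Emeka: 09:00-11:00, 16:00-18:00.
Nikolai ∩ Emeka ∩ Ben: 09:00-11:00, 16:00-18:00.
Nikolai ∩ Emeka ∩ Ben ∩ Arjun: 09:00-11:00, 16:00-18:00.
The first common window of at least 60 minutes is 09:00-11:00, so the earliest start is 09:00.

09:00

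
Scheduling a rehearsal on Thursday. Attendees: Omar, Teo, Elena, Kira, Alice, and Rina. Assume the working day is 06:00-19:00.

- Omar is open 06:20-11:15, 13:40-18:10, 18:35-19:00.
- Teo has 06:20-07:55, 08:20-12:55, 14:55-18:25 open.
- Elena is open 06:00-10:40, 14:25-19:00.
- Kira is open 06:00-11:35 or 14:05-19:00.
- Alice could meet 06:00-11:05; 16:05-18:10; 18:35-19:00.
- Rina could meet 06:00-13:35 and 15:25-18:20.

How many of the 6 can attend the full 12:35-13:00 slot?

Rina can make the full 12:35-13:00 slot — that's 1.

1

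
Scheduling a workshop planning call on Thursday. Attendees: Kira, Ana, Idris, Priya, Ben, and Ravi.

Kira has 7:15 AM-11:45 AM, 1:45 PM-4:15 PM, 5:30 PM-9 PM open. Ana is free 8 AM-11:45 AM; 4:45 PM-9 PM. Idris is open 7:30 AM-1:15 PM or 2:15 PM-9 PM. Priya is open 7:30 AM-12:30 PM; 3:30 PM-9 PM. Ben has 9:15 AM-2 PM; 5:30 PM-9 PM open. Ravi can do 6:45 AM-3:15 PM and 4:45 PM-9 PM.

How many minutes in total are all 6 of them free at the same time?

360

Kira ∩ Ana: 08:00-11:45, 17:30-21:00.
Kira ∩ Ana ∩ Idris: 08:00-11:45, 17:30-21:00.
Kira ∩ Ana ∩ Idris ∩ Priya: 08:00-11:45, 17:30-21:00.
Kira ∩ Ana ∩ Idris ∩ Priya ∩ Ben: 09:15-11:45, 17:30-21:00.
Kira ∩ Ana ∩ Idris ∩ Priya ∩ Ben ∩ Ravi: 09:15-11:45, 17:30-21:00.
So the common availability across everyone is 09:15-11:45, 17:30-21:00.
Summing the common windows: 150 + 210 = 360 minutes.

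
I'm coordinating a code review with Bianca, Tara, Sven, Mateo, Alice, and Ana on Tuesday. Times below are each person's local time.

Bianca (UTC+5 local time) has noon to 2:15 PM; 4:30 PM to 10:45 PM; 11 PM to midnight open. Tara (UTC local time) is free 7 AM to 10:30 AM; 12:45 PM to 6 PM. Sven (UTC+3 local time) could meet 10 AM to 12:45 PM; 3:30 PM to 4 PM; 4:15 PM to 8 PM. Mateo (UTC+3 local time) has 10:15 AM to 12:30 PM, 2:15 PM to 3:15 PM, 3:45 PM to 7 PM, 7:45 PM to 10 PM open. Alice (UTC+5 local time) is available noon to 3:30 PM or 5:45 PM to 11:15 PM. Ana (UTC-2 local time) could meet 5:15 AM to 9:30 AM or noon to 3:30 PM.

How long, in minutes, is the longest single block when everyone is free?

Bianca in UTC: 07:00-09:15, 11:30-17:45, 18:00-19:00 (subtract 5h to convert from UTC+5).
Tara in UTC: 07:00-10:30, 12:45-18:00.
Sven in UTC: 07:00-09:45, 12:30-13:00, 13:15-17:00 (subtract 3h to convert from UTC+3).
Mateo in UTC: 07:15-09:30, 11:15-12:15, 12:45-16:00, 16:45-19:00 (subtract 3h to convert from UTC+3).
Alice in UTC: 07:00-10:30, 12:45-18:15 (subtract 5h to convert from UTC+5).
Ana in UTC: 07:15-11:30, 14:00-17:30 (add 2h to convert from UTC-2).
Bianca ∩ Tara: 07:00-09:15, 12:45-17:45.
Bianca ∩ Tara ∩ Sven: 07:00-09:15, 12:45-13:00, 13:15-17:00.
Bianca ∩ Tara ∩ Sven ∩ Mateo: 07:15-09:15, 12:45-13:00, 13:15-16:00, 16:45-17:00.
Bianca ∩ Tara ∩ Sven ∩ Mateo ∩ Alice: 07:15-09:15, 12:45-13:00, 13:15-16:00, 16:45-17:00.
Bianca ∩ Tara ∩ Sven ∩ Mateo ∩ Alice ∩ Ana: 07:15-09:15, 14:00-16:00, 16:45-17:00.
The longest is 07:15-09:15 at 120 minutes.

120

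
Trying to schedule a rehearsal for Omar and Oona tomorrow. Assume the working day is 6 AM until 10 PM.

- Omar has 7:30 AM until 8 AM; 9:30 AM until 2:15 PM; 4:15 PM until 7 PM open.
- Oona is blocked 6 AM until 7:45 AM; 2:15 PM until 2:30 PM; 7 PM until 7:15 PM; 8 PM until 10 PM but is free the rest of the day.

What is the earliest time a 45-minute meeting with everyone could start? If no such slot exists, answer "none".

09:30

Omar free: 07:30-08:00, 09:30-14:15, 16:15-19:00.
Oona free: 07:45-14:15, 14:30-19:00, 19:15-20:00 (invert busy blocks within the working day).
Omar ∩ Oona: 07:45-08:00, 09:30-14:15, 16:15-19:00.
The first common window of at least 45 minutes is 09:30-14:15, so the earliest start is 09:30.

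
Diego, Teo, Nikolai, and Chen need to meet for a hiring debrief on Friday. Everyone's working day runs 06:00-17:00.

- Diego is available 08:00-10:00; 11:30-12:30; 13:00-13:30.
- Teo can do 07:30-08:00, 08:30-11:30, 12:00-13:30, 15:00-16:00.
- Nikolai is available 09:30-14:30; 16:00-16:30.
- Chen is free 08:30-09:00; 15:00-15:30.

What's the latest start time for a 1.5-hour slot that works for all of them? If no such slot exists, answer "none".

Diego ∩ Teo: 08:30-10:00, 12:00-12:30, 13:00-13:30.
Diego ∩ Teo ∩ Nikolai: 09:30-10:00, 12:00-12:30, 13:00-13:30.
Diego ∩ Teo ∩ Nikolai ∩ Chen: ∅.
There is no time when everyone is free.
No common window is at least 90 minutes long.

none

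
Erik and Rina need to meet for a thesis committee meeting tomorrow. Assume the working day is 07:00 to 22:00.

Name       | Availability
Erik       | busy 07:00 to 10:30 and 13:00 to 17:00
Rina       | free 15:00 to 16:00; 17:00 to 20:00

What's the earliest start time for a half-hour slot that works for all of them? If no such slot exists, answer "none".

17:00

Erik free: 10:30-13:00, 17:00-22:00 (invert busy blocks within the working day).
Rina free: 15:00-16:00, 17:00-20:00.
Erik ∩ Rina: 17:00-20:00.
The first common window of at least 30 minutes is 17:00-20:00, so the earliest start is 17:00.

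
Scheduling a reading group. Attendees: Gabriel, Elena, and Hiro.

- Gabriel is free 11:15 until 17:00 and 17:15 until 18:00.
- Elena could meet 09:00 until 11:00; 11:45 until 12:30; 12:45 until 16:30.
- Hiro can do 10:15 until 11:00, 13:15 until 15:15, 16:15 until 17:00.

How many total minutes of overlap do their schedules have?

135

Gabriel ∩ Elena: 11:45-12:30, 12:45-16:30.
Gabriel ∩ Elena ∩ Hiro: 13:15-15:15, 16:15-16:30.
Summing the common windows: 120 + 15 = 135 minutes.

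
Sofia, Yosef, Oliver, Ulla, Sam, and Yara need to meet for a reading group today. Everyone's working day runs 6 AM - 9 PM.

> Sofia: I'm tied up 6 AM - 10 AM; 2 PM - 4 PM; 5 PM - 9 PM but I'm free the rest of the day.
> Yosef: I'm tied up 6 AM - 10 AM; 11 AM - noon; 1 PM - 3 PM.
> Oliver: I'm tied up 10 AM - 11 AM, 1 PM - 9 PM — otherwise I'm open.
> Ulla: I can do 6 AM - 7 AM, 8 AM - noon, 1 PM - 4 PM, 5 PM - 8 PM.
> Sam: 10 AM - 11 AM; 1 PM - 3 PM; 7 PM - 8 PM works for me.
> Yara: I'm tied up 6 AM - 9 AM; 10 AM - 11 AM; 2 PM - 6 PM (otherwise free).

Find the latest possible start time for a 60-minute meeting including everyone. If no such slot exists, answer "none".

none

Sofia free: 10:00-14:00, 16:00-17:00 (invert busy blocks within the working day).
Yosef free: 10:00-11:00, 12:00-13:00, 15:00-21:00 (invert busy blocks within the working day).
Oliver free: 06:00-10:00, 11:00-13:00 (invert busy blocks within the working day).
Ulla free: 06:00-07:00, 08:00-12:00, 13:00-16:00, 17:00-20:00.
Sam free: 10:00-11:00, 13:00-15:00, 19:00-20:00.
Yara free: 09:00-10:00, 11:00-14:00, 18:00-21:00 (invert busy blocks within the working day).
Sofia ∩ Yosef: 10:00-11:00, 12:00-13:00, 16:00-17:00.
Sofia ∩ Yosef ∩ Oliver: 12:00-13:00.
Sofia ∩ Yosef ∩ Oliver ∩ Ulla: ∅.
Sofia ∩ Yosef ∩ Oliver ∩ Ulla ∩ Sam: ∅.
Sofia ∩ Yosef ∩ Oliver ∩ Ulla ∩ Sam ∩ Yara: ∅.
There is no time when everyone is free.
No common window is at least 60 minutes long.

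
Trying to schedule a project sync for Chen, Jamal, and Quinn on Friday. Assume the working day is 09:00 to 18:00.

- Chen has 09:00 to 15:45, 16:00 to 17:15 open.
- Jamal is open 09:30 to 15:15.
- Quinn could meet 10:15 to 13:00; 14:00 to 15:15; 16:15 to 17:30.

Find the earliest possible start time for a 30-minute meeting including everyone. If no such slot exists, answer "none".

Chen ∩ Jamal: 09:30-15:15.
Chen ∩ Jamal ∩ Quinn: 10:15-13:00, 14:00-15:15.
The first common window of at least 30 minutes is 10:15-13:00, so the earliest start is 10:15.

10:15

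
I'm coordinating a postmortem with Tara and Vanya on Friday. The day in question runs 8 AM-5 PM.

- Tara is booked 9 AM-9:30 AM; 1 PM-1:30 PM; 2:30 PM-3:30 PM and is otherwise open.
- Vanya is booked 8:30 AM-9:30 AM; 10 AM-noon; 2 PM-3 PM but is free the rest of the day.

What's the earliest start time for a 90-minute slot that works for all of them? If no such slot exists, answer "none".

15:30

Tara free: 08:00-09:00, 09:30-13:00, 13:30-14:30, 15:30-17:00 (invert busy blocks within the working day).
Vanya free: 08:00-08:30, 09:30-10:00, 12:00-14:00, 15:00-17:00 (invert busy blocks within the working day).
Tara ∩ Vanya: 08:00-08:30, 09:30-10:00, 12:00-13:00, 13:30-14:00, 15:30-17:00.
The first common window of at least 90 minutes is 15:30-17:00, so the earliest start is 15:30.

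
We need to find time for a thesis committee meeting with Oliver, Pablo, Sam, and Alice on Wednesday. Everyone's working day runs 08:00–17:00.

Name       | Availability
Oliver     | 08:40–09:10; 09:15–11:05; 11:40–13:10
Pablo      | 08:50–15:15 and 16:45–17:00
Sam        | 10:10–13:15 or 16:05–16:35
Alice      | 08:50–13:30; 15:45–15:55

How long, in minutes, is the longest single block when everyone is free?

90

Oliver ∩ Pablo: 08:50-09:10, 09:15-11:05, 11:40-13:10.
Oliver ∩ Pablo ∩ Sam: 10:10-11:05, 11:40-13:10.
Oliver ∩ Pablo ∩ Sam ∩ Alice: 10:10-11:05, 11:40-13:10.
So the common availability across everyone is 10:10-11:05, 11:40-13:10.
The longest is 11:40-13:10 at 90 minutes.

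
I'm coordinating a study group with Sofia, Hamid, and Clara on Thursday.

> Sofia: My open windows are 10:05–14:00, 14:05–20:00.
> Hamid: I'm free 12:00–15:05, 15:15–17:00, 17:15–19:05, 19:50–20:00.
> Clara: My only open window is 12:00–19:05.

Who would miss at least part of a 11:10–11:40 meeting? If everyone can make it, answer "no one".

Sofia: free for 11:10-11:40. Hamid: not fully free for 11:10-11:40. Clara: not fully free for 11:10-11:40.

Clara, Hamid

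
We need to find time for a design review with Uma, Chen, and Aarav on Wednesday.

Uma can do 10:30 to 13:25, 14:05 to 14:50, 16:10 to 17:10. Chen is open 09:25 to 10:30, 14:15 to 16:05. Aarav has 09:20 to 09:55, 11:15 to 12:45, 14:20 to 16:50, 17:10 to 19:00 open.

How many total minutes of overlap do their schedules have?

30

Uma ∩ Chen: 14:15-14:50.
Uma ∩ Chen ∩ Aarav: 14:20-14:50.
That's a single block of 30 minutes.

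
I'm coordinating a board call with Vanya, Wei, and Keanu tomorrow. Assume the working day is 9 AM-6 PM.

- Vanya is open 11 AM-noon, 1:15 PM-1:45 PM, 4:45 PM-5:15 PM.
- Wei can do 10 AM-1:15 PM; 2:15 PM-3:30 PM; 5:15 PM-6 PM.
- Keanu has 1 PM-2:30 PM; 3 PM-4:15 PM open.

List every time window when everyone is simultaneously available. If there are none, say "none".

Vanya ∩ Wei: 11:00-12:00.
Vanya ∩ Wei ∩ Keanu: ∅.
There is no time when everyone is free.

none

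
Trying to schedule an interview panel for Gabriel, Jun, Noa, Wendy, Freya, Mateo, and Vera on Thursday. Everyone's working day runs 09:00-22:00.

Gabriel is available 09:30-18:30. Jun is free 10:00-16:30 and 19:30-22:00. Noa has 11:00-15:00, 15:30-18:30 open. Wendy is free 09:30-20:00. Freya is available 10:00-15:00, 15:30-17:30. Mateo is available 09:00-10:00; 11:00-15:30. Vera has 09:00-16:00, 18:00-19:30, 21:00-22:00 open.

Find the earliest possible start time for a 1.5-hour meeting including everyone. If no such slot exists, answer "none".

Gabriel ∩ Jun: 10:00-16:30.
Gabriel ∩ Jun ∩ Noa: 11:00-15:00, 15:30-16:30.
Gabriel ∩ Jun ∩ Noa ∩ Wendy: 11:00-15:00, 15:30-16:30.
Gabriel ∩ Jun ∩ Noa ∩ Wendy ∩ Freya: 11:00-15:00, 15:30-16:30.
Gabriel ∩ Jun ∩ Noa ∩ Wendy ∩ Freya ∩ Mateo: 11:00-15:00.
Gabriel ∩ Jun ∩ Noa ∩ Wendy ∩ Freya ∩ Mateo ∩ Vera: 11:00-15:00.
The first common window of at least 90 minutes is 11:00-15:00, so the earliest start is 11:00.

11:00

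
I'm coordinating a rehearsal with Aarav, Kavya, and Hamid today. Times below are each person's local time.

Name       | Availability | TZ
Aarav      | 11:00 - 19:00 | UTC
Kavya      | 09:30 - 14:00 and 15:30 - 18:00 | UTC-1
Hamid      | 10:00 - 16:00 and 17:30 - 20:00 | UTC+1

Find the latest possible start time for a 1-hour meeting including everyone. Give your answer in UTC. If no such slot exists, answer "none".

18:00

Aarav in UTC: 11:00-19:00.
Kavya in UTC: 10:30-15:00, 16:30-19:00 (add 1h to convert from UTC-1).
Hamid in UTC: 09:00-15:00, 16:30-19:00 (subtract 1h to convert from UTC+1).
Aarav ∩ Kavya: 11:00-15:00, 16:30-19:00.
Aarav ∩ Kavya ∩ Hamid: 11:00-15:00, 16:30-19:00.
Those are the intersection windows.
The last common window of at least 60 minutes is 16:30-19:00; a 60-minute meeting can start as late as 18:00 and still end by 19:00.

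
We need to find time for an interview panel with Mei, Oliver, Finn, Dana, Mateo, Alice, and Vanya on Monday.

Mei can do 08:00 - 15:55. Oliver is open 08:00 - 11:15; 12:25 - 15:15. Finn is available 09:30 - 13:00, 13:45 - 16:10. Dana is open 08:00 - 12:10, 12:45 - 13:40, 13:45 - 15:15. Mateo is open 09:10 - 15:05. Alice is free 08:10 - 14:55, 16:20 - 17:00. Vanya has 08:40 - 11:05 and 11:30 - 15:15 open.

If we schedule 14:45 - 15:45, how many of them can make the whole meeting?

2

Mei and Finn can make the full 14:45-15:45 slot — that's 2.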